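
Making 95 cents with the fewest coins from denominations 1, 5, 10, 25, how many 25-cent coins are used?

3

95 = 3×25 + 2×10
Count of 25: 3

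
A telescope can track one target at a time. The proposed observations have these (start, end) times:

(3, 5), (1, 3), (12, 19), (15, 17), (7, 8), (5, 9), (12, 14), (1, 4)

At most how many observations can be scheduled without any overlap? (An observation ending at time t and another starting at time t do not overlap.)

Sort by end time and greedily take each interval whose start is ≥ the last chosen end.
Sorted by end: (1,3)  (1,4)  (3,5)  (7,8)  (5,9)  (12,14)  (15,17)  (12,19)
take (1,3); take (3,5); take (7,8); take (12,14); take (15,17); skip (12,19).
Selected 5 observations.

5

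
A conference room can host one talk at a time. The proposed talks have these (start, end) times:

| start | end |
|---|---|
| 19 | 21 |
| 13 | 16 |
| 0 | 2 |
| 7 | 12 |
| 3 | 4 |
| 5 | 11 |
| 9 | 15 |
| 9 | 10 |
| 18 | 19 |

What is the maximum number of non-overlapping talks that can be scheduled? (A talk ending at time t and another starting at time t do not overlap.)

Sort by end time and greedily take each interval whose start is ≥ the last chosen end.
Sorted by end: (0,2)  (3,4)  (9,10)  (5,11)  (7,12)  (9,15)  (13,16)  (18,19)  (19,21)
take (0,2); take (3,4); take (9,10); skip (9,15); take (13,16); take (18,19); take (19,21).
Selected 6 talks.

6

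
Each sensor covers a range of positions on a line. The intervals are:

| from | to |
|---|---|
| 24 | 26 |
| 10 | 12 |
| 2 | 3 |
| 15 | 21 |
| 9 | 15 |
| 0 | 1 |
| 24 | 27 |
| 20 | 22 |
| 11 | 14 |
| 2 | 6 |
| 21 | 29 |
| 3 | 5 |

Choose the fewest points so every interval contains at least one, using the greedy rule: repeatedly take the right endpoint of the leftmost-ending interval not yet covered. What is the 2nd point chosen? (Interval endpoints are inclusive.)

3

Process intervals by earliest right end; each time one isn't hit yet, stab at its right endpoint.
By right end: [0,1]  [2,3]  [3,5]  [2,6]  [10,12]  [11,14]  [9,15]  [15,21]  [20,22]  [24,26]  [24,27]  [21,29]
[0,1] uncovered → point at 1; [2,3] uncovered → point at 3; [10,12] uncovered → point at 12; [15,21] uncovered → point at 21; [24,26] uncovered → point at 26.
Points: 1, 3, 12, 21, 26 (5 total).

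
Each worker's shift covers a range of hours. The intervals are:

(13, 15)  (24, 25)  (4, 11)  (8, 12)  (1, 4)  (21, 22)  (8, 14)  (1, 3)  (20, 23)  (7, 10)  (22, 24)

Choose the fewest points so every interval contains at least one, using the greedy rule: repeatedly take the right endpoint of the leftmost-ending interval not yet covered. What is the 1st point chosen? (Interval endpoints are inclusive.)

Process intervals by earliest right end; each time one isn't hit yet, stab at its right endpoint.
By right end: [1,3]  [1,4]  [7,10]  [4,11]  [8,12]  [8,14]  [13,15]  [21,22]  [20,23]  [22,24]  [24,25]
[1,3] uncovered → point at 3; [7,10] uncovered → point at 10; [13,15] uncovered → point at 15; [21,22] uncovered → point at 22; [24,25] uncovered → point at 25.
Points: 3, 10, 15, 22, 25 (5 total).

3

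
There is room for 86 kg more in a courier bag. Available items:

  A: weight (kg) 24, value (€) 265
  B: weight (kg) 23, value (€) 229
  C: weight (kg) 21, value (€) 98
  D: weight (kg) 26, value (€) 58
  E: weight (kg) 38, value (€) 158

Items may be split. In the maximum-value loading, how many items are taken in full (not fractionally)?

Sort by value per unit weight and fill in that order.
Ratios (sorted): A 11.04, B 9.96, C 4.67, E 4.16, D 2.23
take A (24 @ 265); take B (23 @ 229); take C (21 @ 98); take 18/38 of E → 74.84. Capacity used 86/86.
3 item(s) taken whole; one partial (take 18/38 of E).

3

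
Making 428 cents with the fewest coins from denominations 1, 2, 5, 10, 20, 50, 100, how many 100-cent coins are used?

4

Use the largest denomination that fits, subtract, and repeat.
428 − 4×100→28 − 1×20→8 − 1×5→3 − 1×2→1 − 1×1→0
Count of 100: 4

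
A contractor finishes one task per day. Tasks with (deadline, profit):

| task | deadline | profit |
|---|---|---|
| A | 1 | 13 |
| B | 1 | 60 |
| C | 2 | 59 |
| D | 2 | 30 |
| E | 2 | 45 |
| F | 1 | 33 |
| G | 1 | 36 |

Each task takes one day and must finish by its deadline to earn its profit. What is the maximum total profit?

Take jobs in profit order; each goes to the latest open slot no later than its deadline.
Profit order: B=60 C=59 E=45 G=36 F=33 D=30 A=13
Assign: B→slot 1, C→slot 2, E skipped, G skipped, F skipped, D skipped, A skipped.
Slots: [1:B] [2:C]
Profit = 60 + 59 = 119

119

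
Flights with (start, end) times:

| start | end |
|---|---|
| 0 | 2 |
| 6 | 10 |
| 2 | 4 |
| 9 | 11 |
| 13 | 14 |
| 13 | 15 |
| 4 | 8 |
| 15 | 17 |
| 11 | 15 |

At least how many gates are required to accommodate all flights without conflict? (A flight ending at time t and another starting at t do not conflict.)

starts: [0, 2, 4, 6, 9, 11, 13, 13, 15]
ends:   [2, 4, 8, 10, 11, 14, 15, 15, 17]
s0→1 e2→0 s2→1 e4→0 s4→1 s6→2 e8→1 s9→2 e10→1 e11→0 s11→1 s13→2 s13→3  — peak 3.

3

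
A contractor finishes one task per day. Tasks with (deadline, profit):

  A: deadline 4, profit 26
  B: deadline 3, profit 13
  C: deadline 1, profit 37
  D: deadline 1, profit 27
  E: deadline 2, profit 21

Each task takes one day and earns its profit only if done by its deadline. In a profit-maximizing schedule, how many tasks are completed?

4

Profit order: C=37 D=27 A=26 E=21 B=13
Assign: C→slot 1, D skipped, A→slot 4, E→slot 2, B→slot 3.
Slots: [1:C] [2:E] [3:B] [4:A]
4 of 5 scheduled.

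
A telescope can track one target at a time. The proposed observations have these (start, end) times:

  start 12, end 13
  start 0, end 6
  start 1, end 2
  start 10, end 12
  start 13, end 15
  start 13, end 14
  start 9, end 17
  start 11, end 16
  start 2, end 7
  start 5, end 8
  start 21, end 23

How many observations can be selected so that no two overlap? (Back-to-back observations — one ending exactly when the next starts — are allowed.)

By end time: (1,2), (0,6), (2,7), (5,8), (10,12), (12,13), (13,14), (13,15), (11,16), (9,17), (21,23).
Pick (1,2); next start ≥ 2 → (2,7); next start ≥ 7 → (10,12); next start ≥ 12 → (12,13); next start ≥ 13 → (13,14); next start ≥ 14 → (21,23).
Selected 6 observations.

6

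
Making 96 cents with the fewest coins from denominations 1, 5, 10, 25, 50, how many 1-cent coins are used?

Use the largest denomination that fits, subtract, and repeat.
96 − 1×50→46 − 1×25→21 − 2×10→1 − 1×1→0
Count of 1: 1

1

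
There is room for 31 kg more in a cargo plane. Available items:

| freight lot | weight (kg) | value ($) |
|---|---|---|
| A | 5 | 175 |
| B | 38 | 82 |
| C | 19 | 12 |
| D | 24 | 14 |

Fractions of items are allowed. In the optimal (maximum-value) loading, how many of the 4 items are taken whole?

1

Order: A (175/5=35.00) > B (82/38=2.16) > C (12/19=0.63) > D (14/24=0.58)
Fill: take A (5 @ 175) → take 26/38 of B → 56.11; 31/31 used.
1 item(s) taken whole; one partial (take 26/38 of B).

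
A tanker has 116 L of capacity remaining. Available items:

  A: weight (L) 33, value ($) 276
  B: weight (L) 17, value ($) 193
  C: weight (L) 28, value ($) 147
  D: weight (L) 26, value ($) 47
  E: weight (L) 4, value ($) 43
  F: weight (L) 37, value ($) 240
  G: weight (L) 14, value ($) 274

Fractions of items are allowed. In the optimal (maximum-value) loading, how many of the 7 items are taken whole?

Greedy by value/weight ratio, highest first.
Order: G (274/14=19.57) > B (193/17=11.35) > E (43/4=10.75) > A (276/33=8.36) > F (240/37=6.49) > C (147/28=5.25) > D (47/26=1.81)
Fill: take G (14 @ 274) → take B (17 @ 193) → take E (4 @ 43) → take A (33 @ 276) → take F (37 @ 240) → take 11/28 of C → 57.75; 116/116 used.
5 item(s) taken whole; one partial (take 11/28 of C).

5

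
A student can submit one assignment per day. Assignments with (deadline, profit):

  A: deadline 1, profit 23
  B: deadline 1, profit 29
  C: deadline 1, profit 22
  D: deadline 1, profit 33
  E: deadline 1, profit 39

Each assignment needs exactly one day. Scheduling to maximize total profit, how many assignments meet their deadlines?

1

Take jobs in profit order; each goes to the latest open slot no later than its deadline.
By profit: E(d1,39), D(d1,33), B(d1,29), A(d1,23), C(d1,22)
E→slot 1; D skipped; B skipped; A skipped; C skipped.
1 of 5 scheduled.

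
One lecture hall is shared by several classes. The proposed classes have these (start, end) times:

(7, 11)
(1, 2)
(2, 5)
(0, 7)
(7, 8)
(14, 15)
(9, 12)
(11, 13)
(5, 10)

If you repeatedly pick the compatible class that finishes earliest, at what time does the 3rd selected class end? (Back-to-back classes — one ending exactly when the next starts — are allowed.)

8

Order by finish time; keep every interval that doesn't clash with the previous kept one.
By end time: (1,2), (2,5), (0,7), (7,8), (5,10), (7,11), (9,12), (11,13), (14,15).
Pick (1,2); next start ≥ 2 → (2,5); next start ≥ 5 → (7,8); next start ≥ 8 → (9,12); next start ≥ 12 → (14,15).
Selected: (1,2) (2,5) (7,8) (9,12) (14,15)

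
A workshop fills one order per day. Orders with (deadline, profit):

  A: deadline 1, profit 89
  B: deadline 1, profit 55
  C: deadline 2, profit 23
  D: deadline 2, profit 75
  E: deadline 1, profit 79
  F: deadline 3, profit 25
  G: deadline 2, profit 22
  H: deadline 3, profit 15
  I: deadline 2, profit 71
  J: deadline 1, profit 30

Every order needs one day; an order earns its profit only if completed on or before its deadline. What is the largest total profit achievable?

189

By profit: A(d1,89), E(d1,79), D(d2,75), I(d2,71), B(d1,55), J(d1,30), F(d3,25), C(d2,23), G(d2,22), H(d3,15)
A→slot 1; E skipped; D→slot 2; I skipped; B skipped; J skipped; F→slot 3; C skipped; G skipped; H skipped.
Profit = 89 + 75 + 25 = 189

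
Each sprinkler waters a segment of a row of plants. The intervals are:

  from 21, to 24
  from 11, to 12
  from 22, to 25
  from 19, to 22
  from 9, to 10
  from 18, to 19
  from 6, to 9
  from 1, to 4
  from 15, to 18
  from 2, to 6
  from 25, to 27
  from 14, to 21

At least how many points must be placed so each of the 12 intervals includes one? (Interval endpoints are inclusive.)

6

Process intervals by earliest right end; each time one isn't hit yet, stab at its right endpoint.
Sorted: [1,4] [2,6] [6,9] [9,10] [11,12] [15,18] [18,19] [14,21] [19,22] [21,24] [22,25] [25,27]
{[1,4],[2,6]} hit by 4; {[6,9],[9,10]} hit by 9; {[11,12]} hit by 12; {[15,18],[18,19],[14,21]} hit by 18; {[19,22],[21,24],[22,25]} hit by 22; {[25,27]} hit by 27.
Points: 4, 9, 12, 18, 22, 27 (6 total).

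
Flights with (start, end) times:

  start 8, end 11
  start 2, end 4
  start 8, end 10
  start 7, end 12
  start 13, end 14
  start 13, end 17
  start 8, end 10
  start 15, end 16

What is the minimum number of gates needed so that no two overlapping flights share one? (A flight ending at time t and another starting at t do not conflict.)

4

starts: [2, 7, 8, 8, 8, 13, 13, 15]
ends:   [4, 10, 10, 11, 12, 14, 16, 17]
s2→1 e4→0 s7→1 s8→2 s8→3 s8→4  — peak 4.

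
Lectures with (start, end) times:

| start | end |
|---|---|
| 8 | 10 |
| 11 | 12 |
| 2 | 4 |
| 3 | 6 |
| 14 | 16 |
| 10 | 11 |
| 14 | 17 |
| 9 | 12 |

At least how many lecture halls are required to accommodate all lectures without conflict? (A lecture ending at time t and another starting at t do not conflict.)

2

starts: [2, 3, 8, 9, 10, 11, 14, 14]
ends:   [4, 6, 10, 11, 12, 12, 16, 17]
s2→1 s3→2  — peak 2.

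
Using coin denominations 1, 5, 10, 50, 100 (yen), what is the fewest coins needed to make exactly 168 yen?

168 = 1×100 + 1×50 + 1×10 + 1×5 + 3×1
Total coins = 1 + 1 + 1 + 1 + 3 = 7

7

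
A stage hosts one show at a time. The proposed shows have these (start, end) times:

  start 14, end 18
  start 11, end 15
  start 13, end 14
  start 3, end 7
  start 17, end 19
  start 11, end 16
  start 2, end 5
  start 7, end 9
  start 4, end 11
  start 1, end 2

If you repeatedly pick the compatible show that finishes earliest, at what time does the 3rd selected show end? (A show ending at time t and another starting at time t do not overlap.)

9

Sort by end time and greedily take each interval whose start is ≥ the last chosen end.
By end time: (1,2), (2,5), (3,7), (7,9), (4,11), (13,14), (11,15), (11,16), (14,18), (17,19).
Pick (1,2); next start ≥ 2 → (2,5); next start ≥ 5 → (7,9); next start ≥ 9 → (13,14); next start ≥ 14 → (14,18).
Selected: (1,2) (2,5) (7,9) (13,14) (14,18)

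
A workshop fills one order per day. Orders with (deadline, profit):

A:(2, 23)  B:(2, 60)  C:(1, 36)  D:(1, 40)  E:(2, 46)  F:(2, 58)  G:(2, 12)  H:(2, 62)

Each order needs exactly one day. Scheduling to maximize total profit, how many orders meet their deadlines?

By profit: H(d2,62), B(d2,60), F(d2,58), E(d2,46), D(d1,40), C(d1,36), A(d2,23), G(d2,12)
H→slot 2; B→slot 1; F skipped; E skipped; D skipped; C skipped; A skipped; G skipped.
2 of 8 scheduled.

2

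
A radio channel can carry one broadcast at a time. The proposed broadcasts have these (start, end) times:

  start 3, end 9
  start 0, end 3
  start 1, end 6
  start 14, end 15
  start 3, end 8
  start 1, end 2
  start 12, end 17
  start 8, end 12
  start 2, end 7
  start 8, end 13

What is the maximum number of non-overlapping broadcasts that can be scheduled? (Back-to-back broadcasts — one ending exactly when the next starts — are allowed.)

4

Sorted by end: (1,2)  (0,3)  (1,6)  (2,7)  (3,8)  (3,9)  (8,12)  (8,13)  (14,15)  (12,17)
take (1,2); take (2,7); skip (3,8); take (8,12); skip (8,13); take (14,15).
Selected 4 broadcasts.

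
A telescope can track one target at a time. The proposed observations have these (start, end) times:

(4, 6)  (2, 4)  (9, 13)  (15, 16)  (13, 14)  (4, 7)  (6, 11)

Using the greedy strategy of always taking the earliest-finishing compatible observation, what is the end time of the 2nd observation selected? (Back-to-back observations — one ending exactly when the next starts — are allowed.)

Greedy by earliest finish: after sorting by end time, pick each interval compatible with the last pick.
Sorted by end: (2,4)  (4,6)  (4,7)  (6,11)  (9,13)  (13,14)  (15,16)
take (2,4); take (4,6); take (6,11); take (13,14); take (15,16).
Selected: (2,4) (4,6) (6,11) (13,14) (15,16)

6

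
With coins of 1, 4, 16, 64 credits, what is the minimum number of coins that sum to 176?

Greedy: take as many of the largest coin as possible, then repeat with the remainder.
176 = 2×64 + 3×16
Total coins = 2 + 3 = 5

5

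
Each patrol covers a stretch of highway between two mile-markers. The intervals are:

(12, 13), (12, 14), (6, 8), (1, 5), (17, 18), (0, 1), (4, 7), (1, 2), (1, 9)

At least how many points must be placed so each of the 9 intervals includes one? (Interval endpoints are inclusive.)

4

Process intervals by earliest right end; each time one isn't hit yet, stab at its right endpoint.
Sorted: [0,1] [1,2] [1,5] [4,7] [6,8] [1,9] [12,13] [12,14] [17,18]
{[0,1],[1,2],[1,5]} hit by 1; {[4,7],[6,8],[1,9]} hit by 7; {[12,13],[12,14]} hit by 13; {[17,18]} hit by 18.
Points: 1, 7, 13, 18 (4 total).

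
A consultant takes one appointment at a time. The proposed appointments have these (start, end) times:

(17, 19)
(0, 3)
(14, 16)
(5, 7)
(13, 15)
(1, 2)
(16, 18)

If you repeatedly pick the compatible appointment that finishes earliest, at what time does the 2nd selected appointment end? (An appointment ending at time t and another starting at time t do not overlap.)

7

Sorted by end: (1,2)  (0,3)  (5,7)  (13,15)  (14,16)  (16,18)  (17,19)
take (1,2); take (5,7); take (13,15); take (16,18).
Selected: (1,2) (5,7) (13,15) (16,18)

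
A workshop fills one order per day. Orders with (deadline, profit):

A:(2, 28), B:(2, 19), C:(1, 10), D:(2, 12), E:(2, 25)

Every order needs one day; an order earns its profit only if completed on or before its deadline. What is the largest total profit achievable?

Take jobs in profit order; each goes to the latest open slot no later than its deadline.
Profit order: A=28 E=25 B=19 D=12 C=10
Assign: A→slot 2, E→slot 1, B skipped, D skipped, C skipped.
Slots: [1:E] [2:A]
Profit = 25 + 28 = 53

53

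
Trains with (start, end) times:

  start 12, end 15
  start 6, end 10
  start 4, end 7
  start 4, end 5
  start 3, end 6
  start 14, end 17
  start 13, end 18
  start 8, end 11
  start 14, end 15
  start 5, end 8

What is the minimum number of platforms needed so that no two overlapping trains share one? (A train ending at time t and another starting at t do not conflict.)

4

The answer is the maximum number of intervals overlapping at any instant.
Events (time:±→running): 3:+→1 4:+→2 4:+→3 5:-→2 5:+→3 6:-→2 6:+→3 7:-→2 8:-→1 8:+→2 10:-→1 11:-→0 12:+→1 13:+→2 14:+→3 14:+→4 … peak 4.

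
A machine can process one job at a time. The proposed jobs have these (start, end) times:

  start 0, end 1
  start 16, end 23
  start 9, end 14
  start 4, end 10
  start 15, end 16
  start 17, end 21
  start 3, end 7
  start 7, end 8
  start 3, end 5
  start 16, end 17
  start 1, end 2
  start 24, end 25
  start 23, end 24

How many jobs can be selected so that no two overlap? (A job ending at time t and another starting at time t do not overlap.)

By end time: (0,1), (1,2), (3,5), (3,7), (7,8), (4,10), (9,14), (15,16), (16,17), (17,21), (16,23), (23,24), (24,25).
Pick (0,1); next start ≥ 1 → (1,2); next start ≥ 2 → (3,5); next start ≥ 5 → (7,8); next start ≥ 8 → (9,14); next start ≥ 14 → (15,16); next start ≥ 16 → (16,17); next start ≥ 17 → (17,21); next start ≥ 21 → (23,24); next start ≥ 24 → (24,25).
Selected 10 jobs.

10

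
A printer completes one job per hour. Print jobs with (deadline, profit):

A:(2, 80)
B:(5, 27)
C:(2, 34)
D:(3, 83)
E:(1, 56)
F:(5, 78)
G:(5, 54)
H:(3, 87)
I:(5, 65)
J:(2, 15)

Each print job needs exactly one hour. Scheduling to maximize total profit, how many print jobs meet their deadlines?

5

Profit order: H=87 D=83 A=80 F=78 I=65 E=56 G=54 C=34 B=27 J=15
Assign: H→slot 3, D→slot 2, A→slot 1, F→slot 5, I→slot 4, E skipped, G skipped, C skipped, B skipped, J skipped.
Slots: [1:A] [2:D] [3:H] [4:I] [5:F]
5 of 10 scheduled.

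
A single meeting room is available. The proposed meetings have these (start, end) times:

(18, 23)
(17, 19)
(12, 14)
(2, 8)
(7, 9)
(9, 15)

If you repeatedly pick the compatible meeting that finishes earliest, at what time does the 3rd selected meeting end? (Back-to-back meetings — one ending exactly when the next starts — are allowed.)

19

Sort by end time and greedily take each interval whose start is ≥ the last chosen end.
By end time: (2,8), (7,9), (12,14), (9,15), (17,19), (18,23).
Pick (2,8); next start ≥ 8 → (12,14); next start ≥ 14 → (17,19).
Selected: (2,8) (12,14) (17,19)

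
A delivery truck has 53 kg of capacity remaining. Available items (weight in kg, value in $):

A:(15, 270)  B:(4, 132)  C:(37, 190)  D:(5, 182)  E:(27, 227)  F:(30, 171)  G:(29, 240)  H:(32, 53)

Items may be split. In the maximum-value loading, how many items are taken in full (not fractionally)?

4

Sort by value per unit weight and fill in that order.
Order: D (182/5=36.40) > B (132/4=33.00) > A (270/15=18.00) > E (227/27=8.41) > G (240/29=8.28) > F (171/30=5.70) > C (190/37=5.14) > H (53/32=1.66)
Fill: take D (5 @ 182) → take B (4 @ 132) → take A (15 @ 270) → take E (27 @ 227) → take 2/29 of G → 16.55; 53/53 used.
4 item(s) taken whole; one partial (take 2/29 of G).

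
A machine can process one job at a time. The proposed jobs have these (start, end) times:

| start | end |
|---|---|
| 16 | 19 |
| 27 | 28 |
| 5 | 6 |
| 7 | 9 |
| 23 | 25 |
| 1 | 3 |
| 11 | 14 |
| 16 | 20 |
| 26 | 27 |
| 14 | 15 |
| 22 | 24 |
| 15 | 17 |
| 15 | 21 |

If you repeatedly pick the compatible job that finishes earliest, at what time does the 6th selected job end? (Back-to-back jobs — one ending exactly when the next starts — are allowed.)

17

By end time: (1,3), (5,6), (7,9), (11,14), (14,15), (15,17), (16,19), (16,20), (15,21), (22,24), (23,25), (26,27), (27,28).
Pick (1,3); next start ≥ 3 → (5,6); next start ≥ 6 → (7,9); next start ≥ 9 → (11,14); next start ≥ 14 → (14,15); next start ≥ 15 → (15,17); next start ≥ 17 → (22,24); next start ≥ 24 → (26,27); next start ≥ 27 → (27,28).
Selected: (1,3) (5,6) (7,9) (11,14) (14,15) (15,17) (22,24) (26,27) (27,28)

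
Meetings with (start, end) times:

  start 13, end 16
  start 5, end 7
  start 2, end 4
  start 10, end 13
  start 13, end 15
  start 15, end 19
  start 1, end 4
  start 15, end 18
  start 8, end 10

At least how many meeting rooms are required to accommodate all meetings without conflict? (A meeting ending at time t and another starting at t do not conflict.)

3

The answer is the maximum number of intervals overlapping at any instant.
Events (time:±→running): 1:+→1 2:+→2 4:-→1 4:-→0 5:+→1 7:-→0 8:+→1 10:-→0 10:+→1 13:-→0 13:+→1 13:+→2 15:-→1 15:+→2 15:+→3 … peak 3.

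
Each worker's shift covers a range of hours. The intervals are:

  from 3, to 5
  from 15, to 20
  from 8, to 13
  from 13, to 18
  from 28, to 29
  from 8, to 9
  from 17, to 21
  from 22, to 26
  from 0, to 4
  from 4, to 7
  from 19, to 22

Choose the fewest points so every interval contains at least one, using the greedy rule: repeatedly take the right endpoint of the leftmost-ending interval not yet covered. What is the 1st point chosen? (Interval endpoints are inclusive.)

4

Process intervals by earliest right end; each time one isn't hit yet, stab at its right endpoint.
By right end: [0,4]  [3,5]  [4,7]  [8,9]  [8,13]  [13,18]  [15,20]  [17,21]  [19,22]  [22,26]  [28,29]
[0,4] uncovered → point at 4; [8,9] uncovered → point at 9; [13,18] uncovered → point at 18; [19,22] uncovered → point at 22; [28,29] uncovered → point at 29.
Points: 4, 9, 18, 22, 29 (5 total).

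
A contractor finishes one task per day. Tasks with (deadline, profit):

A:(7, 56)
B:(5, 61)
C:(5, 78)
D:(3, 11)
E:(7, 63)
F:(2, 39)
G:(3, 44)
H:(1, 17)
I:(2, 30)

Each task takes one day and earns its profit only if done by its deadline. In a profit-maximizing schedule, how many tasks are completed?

By profit: C(d5,78), E(d7,63), B(d5,61), A(d7,56), G(d3,44), F(d2,39), I(d2,30), H(d1,17), D(d3,11)
C→slot 5; E→slot 7; B→slot 4; A→slot 6; G→slot 3; F→slot 2; I→slot 1; H skipped; D skipped.
7 of 9 scheduled.

7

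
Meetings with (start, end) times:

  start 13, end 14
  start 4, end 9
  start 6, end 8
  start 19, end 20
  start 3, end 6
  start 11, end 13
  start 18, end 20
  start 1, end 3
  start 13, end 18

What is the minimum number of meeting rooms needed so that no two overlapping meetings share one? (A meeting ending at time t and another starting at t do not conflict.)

Events (time:±→running): 1:+→1 3:-→0 3:+→1 4:+→2 … peak 2.

2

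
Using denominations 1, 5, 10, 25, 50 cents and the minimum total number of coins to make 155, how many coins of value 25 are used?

0

155 = 3×50 + 1×5
Count of 25: 0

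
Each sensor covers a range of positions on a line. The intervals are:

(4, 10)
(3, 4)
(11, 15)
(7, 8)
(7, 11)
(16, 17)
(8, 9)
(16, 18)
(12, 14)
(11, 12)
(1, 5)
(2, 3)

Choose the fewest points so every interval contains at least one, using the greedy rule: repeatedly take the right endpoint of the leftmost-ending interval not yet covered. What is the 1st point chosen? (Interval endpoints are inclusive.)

3

By right end: [2,3]  [3,4]  [1,5]  [7,8]  [8,9]  [4,10]  [7,11]  [11,12]  [12,14]  [11,15]  [16,17]  [16,18]
[2,3] uncovered → point at 3; [7,8] uncovered → point at 8; [11,12] uncovered → point at 12; [16,17] uncovered → point at 17.
Points: 3, 8, 12, 17 (4 total).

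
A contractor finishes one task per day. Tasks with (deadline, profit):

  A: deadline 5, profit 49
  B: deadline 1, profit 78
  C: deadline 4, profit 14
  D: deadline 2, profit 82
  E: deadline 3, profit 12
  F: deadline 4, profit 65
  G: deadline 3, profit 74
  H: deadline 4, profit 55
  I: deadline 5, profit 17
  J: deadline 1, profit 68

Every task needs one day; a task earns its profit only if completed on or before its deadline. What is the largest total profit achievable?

Sort by profit descending; place each in the latest free slot ≤ its deadline.
By profit: D(d2,82), B(d1,78), G(d3,74), J(d1,68), F(d4,65), H(d4,55), A(d5,49), I(d5,17), C(d4,14), E(d3,12)
D→slot 2; B→slot 1; G→slot 3; J skipped; F→slot 4; H skipped; A→slot 5; I skipped; C skipped; E skipped.
Profit = 78 + 82 + 74 + 65 + 49 = 348

348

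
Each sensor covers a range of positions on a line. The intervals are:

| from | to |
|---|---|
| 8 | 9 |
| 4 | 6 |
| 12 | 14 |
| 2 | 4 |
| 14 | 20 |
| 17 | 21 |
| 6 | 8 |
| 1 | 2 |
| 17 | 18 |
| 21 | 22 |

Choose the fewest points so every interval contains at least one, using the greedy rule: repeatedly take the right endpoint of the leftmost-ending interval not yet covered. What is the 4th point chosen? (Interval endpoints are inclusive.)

14

By right end: [1,2]  [2,4]  [4,6]  [6,8]  [8,9]  [12,14]  [17,18]  [14,20]  [17,21]  [21,22]
[1,2] uncovered → point at 2; [4,6] uncovered → point at 6; [8,9] uncovered → point at 9; [12,14] uncovered → point at 14; [17,18] uncovered → point at 18; [21,22] uncovered → point at 22.
Points: 2, 6, 9, 14, 18, 22 (6 total).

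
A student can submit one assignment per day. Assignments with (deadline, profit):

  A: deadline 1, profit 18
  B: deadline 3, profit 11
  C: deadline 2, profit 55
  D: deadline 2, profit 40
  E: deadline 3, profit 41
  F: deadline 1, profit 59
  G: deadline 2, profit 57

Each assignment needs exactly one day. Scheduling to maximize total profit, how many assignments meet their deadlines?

3

Take jobs in profit order; each goes to the latest open slot no later than its deadline.
Profit order: F=59 G=57 C=55 E=41 D=40 A=18 B=11
Assign: F→slot 1, G→slot 2, C skipped, E→slot 3, D skipped, A skipped, B skipped.
Slots: [1:F] [2:G] [3:E]
3 of 7 scheduled.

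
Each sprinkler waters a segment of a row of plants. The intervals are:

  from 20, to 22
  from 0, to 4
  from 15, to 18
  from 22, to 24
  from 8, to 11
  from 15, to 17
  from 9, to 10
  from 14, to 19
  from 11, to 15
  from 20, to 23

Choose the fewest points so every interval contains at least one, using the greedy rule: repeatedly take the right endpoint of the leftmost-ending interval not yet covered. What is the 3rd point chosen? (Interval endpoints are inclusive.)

15

Sort by right endpoint; whenever an interval is uncovered, place a point at its right end.
Sorted: [0,4] [9,10] [8,11] [11,15] [15,17] [15,18] [14,19] [20,22] [20,23] [22,24]
{[0,4]} hit by 4; {[9,10],[8,11]} hit by 10; {[11,15],[15,17],[15,18],[14,19]} hit by 15; {[20,22],[20,23],[22,24]} hit by 22.
Points: 4, 10, 15, 22 (4 total).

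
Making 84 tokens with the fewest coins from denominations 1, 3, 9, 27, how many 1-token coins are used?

0

Greedy: take as many of the largest coin as possible, then repeat with the remainder.
84 − 3×27→3 − 1×3→0
Count of 1: 0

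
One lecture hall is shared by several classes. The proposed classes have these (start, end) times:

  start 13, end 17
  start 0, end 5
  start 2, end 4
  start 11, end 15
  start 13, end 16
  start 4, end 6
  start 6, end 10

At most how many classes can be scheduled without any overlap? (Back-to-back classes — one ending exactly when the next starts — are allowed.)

Order by finish time; keep every interval that doesn't clash with the previous kept one.
Sorted by end: (2,4)  (0,5)  (4,6)  (6,10)  (11,15)  (13,16)  (13,17)
take (2,4); skip (0,5); take (4,6); take (6,10); take (11,15); skip (13,17).
Selected 4 classes.

4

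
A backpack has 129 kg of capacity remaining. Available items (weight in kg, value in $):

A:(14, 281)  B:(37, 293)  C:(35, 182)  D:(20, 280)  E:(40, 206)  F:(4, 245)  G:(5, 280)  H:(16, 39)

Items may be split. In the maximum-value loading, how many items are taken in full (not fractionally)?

Greedy by value/weight ratio, highest first.
Ratios (sorted): F 61.25, G 56.00, A 20.07, D 14.00, B 7.92, C 5.20, E 5.15, H 2.44
take F (4 @ 245); take G (5 @ 280); take A (14 @ 281); take D (20 @ 280); take B (37 @ 293); take C (35 @ 182); take 14/40 of E → 72.10. Capacity used 129/129.
6 item(s) taken whole; one partial (take 14/40 of E).

6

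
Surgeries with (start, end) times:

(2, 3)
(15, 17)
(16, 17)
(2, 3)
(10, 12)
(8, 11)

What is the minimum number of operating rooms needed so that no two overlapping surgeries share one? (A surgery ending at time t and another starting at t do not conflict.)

Count concurrent intervals with a sweep; the peak is the room count.
Events (time:±→running): 2:+→1 2:+→2 … peak 2.

2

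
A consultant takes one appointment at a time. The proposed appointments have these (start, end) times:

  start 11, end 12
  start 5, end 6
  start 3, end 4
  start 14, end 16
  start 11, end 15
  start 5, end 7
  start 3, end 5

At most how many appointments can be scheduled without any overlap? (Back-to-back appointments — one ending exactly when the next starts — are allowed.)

By end time: (3,4), (3,5), (5,6), (5,7), (11,12), (11,15), (14,16).
Pick (3,4); next start ≥ 4 → (5,6); next start ≥ 6 → (11,12); next start ≥ 12 → (14,16).
Selected 4 appointments.

4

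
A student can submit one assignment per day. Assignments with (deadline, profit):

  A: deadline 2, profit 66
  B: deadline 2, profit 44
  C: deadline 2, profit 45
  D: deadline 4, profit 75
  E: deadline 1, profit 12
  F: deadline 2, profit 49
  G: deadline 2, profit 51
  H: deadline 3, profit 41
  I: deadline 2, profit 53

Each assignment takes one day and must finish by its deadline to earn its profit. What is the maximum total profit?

235

Profit order: D=75 A=66 I=53 G=51 F=49 C=45 B=44 H=41 E=12
Assign: D→slot 4, A→slot 2, I→slot 1, G skipped, F skipped, C skipped, B skipped, H→slot 3, E skipped.
Slots: [1:I] [2:A] [3:H] [4:D]
Profit = 53 + 66 + 41 + 75 = 235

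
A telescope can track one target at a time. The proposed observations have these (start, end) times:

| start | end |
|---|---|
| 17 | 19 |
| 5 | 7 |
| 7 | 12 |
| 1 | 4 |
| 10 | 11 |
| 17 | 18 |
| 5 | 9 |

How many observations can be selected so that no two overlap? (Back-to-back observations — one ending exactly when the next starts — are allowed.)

4

Sort by end time and greedily take each interval whose start is ≥ the last chosen end.
By end time: (1,4), (5,7), (5,9), (10,11), (7,12), (17,18), (17,19).
Pick (1,4); next start ≥ 4 → (5,7); next start ≥ 7 → (10,11); next start ≥ 11 → (17,18).
Selected 4 observations.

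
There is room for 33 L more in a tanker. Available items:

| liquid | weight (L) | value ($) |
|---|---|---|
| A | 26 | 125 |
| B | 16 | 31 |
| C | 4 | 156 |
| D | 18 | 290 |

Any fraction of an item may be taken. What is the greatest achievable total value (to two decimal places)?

Greedy by value/weight ratio, highest first.
Ratios (sorted): C 39.00, D 16.11, A 4.81, B 1.94
take C (4 @ 156); take D (18 @ 290); take 11/26 of A → 52.88. Capacity used 33/33.
Total value = 498.88

498.88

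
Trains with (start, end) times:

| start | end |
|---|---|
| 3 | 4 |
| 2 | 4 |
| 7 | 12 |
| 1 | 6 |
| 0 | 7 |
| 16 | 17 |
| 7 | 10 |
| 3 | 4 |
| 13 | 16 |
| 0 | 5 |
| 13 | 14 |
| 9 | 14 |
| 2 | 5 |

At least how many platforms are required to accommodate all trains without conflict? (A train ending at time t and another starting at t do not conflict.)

The answer is the maximum number of intervals overlapping at any instant.
starts: [0, 0, 1, 2, 2, 3, 3, 7, 7, 9, 13, 13, 16]
ends:   [4, 4, 4, 5, 5, 6, 7, 10, 12, 14, 14, 16, 17]
s0→1 s0→2 s1→3 s2→4 s2→5 s3→6 s3→7  — peak 7.

7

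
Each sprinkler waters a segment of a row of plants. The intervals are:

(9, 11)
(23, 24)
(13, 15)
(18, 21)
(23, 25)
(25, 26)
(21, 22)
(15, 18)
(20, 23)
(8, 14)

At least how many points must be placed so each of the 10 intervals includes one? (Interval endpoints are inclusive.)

5

Sorted: [9,11] [8,14] [13,15] [15,18] [18,21] [21,22] [20,23] [23,24] [23,25] [25,26]
{[9,11],[8,14]} hit by 11; {[13,15],[15,18]} hit by 15; {[18,21],[21,22],[20,23]} hit by 21; {[23,24],[23,25]} hit by 24; {[25,26]} hit by 26.
Points: 11, 15, 21, 24, 26 (5 total).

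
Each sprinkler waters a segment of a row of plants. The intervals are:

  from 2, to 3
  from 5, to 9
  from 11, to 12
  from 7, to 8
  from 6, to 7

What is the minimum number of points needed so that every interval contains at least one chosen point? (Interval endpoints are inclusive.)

3

Sort by right endpoint; whenever an interval is uncovered, place a point at its right end.
Sorted: [2,3] [6,7] [7,8] [5,9] [11,12]
{[2,3]} hit by 3; {[6,7],[7,8],[5,9]} hit by 7; {[11,12]} hit by 12.
Points: 3, 7, 12 (3 total).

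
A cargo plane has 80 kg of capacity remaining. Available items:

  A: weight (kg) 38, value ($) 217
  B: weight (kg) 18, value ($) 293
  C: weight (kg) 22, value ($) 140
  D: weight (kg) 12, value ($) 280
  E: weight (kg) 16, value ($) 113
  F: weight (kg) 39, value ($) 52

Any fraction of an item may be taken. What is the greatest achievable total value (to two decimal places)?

Sort by value per unit weight and fill in that order.
Order: D (280/12=23.33) > B (293/18=16.28) > E (113/16=7.06) > C (140/22=6.36) > A (217/38=5.71) > F (52/39=1.33)
Fill: take D (12 @ 280) → take B (18 @ 293) → take E (16 @ 113) → take C (22 @ 140) → take 12/38 of A → 68.53; 80/80 used.
Total value = 894.53

894.53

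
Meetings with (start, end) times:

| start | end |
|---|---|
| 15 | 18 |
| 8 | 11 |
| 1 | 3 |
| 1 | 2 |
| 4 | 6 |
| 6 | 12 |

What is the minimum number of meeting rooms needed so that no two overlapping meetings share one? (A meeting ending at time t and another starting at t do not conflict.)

starts: [1, 1, 4, 6, 8, 15]
ends:   [2, 3, 6, 11, 12, 18]
s1→1 s1→2  — peak 2.

2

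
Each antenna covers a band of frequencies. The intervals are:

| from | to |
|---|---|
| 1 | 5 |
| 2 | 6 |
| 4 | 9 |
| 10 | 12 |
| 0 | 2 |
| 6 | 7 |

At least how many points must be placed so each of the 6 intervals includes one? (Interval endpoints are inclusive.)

Sort by right endpoint; whenever an interval is uncovered, place a point at its right end.
Sorted: [0,2] [1,5] [2,6] [6,7] [4,9] [10,12]
{[0,2],[1,5],[2,6]} hit by 2; {[6,7],[4,9]} hit by 7; {[10,12]} hit by 12.
Points: 2, 7, 12 (3 total).

3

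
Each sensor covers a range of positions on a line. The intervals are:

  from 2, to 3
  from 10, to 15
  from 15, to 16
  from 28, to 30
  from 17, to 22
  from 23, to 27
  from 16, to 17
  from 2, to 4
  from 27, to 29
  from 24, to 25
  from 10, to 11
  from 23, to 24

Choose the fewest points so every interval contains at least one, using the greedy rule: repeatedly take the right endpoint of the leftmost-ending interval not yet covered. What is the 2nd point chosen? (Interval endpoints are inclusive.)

Sort by right endpoint; whenever an interval is uncovered, place a point at its right end.
By right end: [2,3]  [2,4]  [10,11]  [10,15]  [15,16]  [16,17]  [17,22]  [23,24]  [24,25]  [23,27]  [27,29]  [28,30]
[2,3] uncovered → point at 3; [10,11] uncovered → point at 11; [15,16] uncovered → point at 16; [17,22] uncovered → point at 22; [23,24] uncovered → point at 24; [27,29] uncovered → point at 29.
Points: 3, 11, 16, 22, 24, 29 (6 total).

11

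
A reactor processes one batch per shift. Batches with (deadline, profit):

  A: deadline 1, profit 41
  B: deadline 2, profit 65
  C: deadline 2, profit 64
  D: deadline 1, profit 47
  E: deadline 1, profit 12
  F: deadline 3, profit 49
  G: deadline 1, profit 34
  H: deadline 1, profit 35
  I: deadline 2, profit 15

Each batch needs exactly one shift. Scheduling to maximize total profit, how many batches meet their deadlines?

Take jobs in profit order; each goes to the latest open slot no later than its deadline.
Profit order: B=65 C=64 F=49 D=47 A=41 H=35 G=34 I=15 E=12
Assign: B→slot 2, C→slot 1, F→slot 3, D skipped, A skipped, H skipped, G skipped, I skipped, E skipped.
Slots: [1:C] [2:B] [3:F]
3 of 9 scheduled.

3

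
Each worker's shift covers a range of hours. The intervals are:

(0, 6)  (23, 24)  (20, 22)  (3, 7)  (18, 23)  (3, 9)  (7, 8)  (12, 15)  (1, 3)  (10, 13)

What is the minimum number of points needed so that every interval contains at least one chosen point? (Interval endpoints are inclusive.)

5

By right end: [1,3]  [0,6]  [3,7]  [7,8]  [3,9]  [10,13]  [12,15]  [20,22]  [18,23]  [23,24]
[1,3] uncovered → point at 3; [7,8] uncovered → point at 8; [10,13] uncovered → point at 13; [20,22] uncovered → point at 22; [23,24] uncovered → point at 24.
Points: 3, 8, 13, 22, 24 (5 total).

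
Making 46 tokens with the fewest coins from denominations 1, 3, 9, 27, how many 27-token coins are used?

1

Use the largest denomination that fits, subtract, and repeat.
46 = 1×27 + 2×9 + 1×1
Count of 27: 1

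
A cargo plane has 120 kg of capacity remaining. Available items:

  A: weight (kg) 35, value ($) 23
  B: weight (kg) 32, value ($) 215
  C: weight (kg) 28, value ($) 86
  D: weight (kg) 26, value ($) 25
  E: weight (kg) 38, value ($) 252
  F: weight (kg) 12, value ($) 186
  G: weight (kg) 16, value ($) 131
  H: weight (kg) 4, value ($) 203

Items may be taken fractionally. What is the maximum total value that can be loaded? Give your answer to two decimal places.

Ratios (sorted): H 50.75, F 15.50, G 8.19, B 6.72, E 6.63, C 3.07, D 0.96, A 0.66
take H (4 @ 203); take F (12 @ 186); take G (16 @ 131); take B (32 @ 215); take E (38 @ 252); take 18/28 of C → 55.29. Capacity used 120/120.
Total value = 1042.29

1042.29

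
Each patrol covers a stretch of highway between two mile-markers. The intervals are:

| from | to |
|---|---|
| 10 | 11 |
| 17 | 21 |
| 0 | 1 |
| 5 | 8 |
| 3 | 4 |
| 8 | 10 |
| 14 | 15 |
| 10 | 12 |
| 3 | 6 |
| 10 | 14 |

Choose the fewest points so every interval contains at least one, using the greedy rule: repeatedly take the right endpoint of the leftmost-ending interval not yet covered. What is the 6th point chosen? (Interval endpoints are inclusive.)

21

Sorted: [0,1] [3,4] [3,6] [5,8] [8,10] [10,11] [10,12] [10,14] [14,15] [17,21]
{[0,1]} hit by 1; {[3,4],[3,6]} hit by 4; {[5,8],[8,10]} hit by 8; {[10,11],[10,12],[10,14]} hit by 11; {[14,15]} hit by 15; {[17,21]} hit by 21.
Points: 1, 4, 8, 11, 15, 21 (6 total).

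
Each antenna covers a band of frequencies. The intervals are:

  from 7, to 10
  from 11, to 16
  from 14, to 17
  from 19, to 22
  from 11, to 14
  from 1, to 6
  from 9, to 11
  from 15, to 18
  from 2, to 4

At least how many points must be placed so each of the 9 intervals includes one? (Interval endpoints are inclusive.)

Sort by right endpoint; whenever an interval is uncovered, place a point at its right end.
By right end: [2,4]  [1,6]  [7,10]  [9,11]  [11,14]  [11,16]  [14,17]  [15,18]  [19,22]
[2,4] uncovered → point at 4; [7,10] uncovered → point at 10; [11,14] uncovered → point at 14; [15,18] uncovered → point at 18; [19,22] uncovered → point at 22.
Points: 4, 10, 14, 18, 22 (5 total).

5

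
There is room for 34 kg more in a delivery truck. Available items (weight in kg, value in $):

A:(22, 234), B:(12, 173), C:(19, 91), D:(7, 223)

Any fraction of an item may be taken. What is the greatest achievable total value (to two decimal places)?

555.55

Greedy by value/weight ratio, highest first.
Order: D (223/7=31.86) > B (173/12=14.42) > A (234/22=10.64) > C (91/19=4.79)
Fill: take D (7 @ 223) → take B (12 @ 173) → take 15/22 of A → 159.55; 34/34 used.
Total value = 555.55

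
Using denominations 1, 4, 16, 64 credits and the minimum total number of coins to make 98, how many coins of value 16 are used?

98 = 1×64 + 2×16 + 2×1
Count of 16: 2

2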